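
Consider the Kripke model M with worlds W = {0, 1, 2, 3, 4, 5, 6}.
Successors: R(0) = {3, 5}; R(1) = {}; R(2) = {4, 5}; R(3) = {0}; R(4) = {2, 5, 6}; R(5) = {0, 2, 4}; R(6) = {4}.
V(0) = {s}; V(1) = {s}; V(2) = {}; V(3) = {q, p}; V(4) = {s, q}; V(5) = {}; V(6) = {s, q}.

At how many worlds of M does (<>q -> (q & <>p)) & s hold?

Let φ = (<>q -> (q & <>p)) & s. Evaluate φ at each world:
  0 (successors {3, 5}): φ is false.
  1 (successors ∅): φ is true.
  2 (successors {4, 5}): φ is false.
  3 (successors {0}): φ is false.
  4 (successors {2, 5, 6}): φ is false.
  5 (successors {0, 2, 4}): φ is false.
  6 (successors {4}): φ is false.
For instance, at 0:
  At 0: <>q -> (q & <>p) is false, s is true, so (<>q -> (q & <>p)) & s is false.
    At 0: <>q is true, q & <>p is false, so <>q -> (q & <>p) is false.
      At 0: <>q requires q at some successor in {3, 5}.
        q holds at 3, so <>q is true at 0.
      At 0: q is false, <>p is true, so q & <>p is false.
Satisfying worlds: {1}

1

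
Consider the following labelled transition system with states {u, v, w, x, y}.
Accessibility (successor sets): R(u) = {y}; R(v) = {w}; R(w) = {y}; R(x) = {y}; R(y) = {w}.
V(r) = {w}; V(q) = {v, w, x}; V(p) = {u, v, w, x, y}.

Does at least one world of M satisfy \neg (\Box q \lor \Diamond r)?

Let φ = \neg (\Box q \lor \Diamond r). Evaluate φ at each world:
  u (successors {y}): φ is true.
  v (successors {w}): φ is false.
  w (successors {y}): φ is true.
  x (successors {y}): φ is true.
  y (successors {w}): φ is false.
Detail at u (witness):
  At u: \Box q \lor \Diamond r is false, so \neg (\Box q \lor \Diamond r) is true.
    At u: \Box q is false, \Diamond r is false, so \Box q \lor \Diamond r is false.
      At u: \Box q requires q at every successor {y}.
        q fails at y, so \Box q is false at u.
      At u: \Diamond r requires r at some successor in {y}.
        At y: r is false.
      So \Diamond r is false at u.

Yes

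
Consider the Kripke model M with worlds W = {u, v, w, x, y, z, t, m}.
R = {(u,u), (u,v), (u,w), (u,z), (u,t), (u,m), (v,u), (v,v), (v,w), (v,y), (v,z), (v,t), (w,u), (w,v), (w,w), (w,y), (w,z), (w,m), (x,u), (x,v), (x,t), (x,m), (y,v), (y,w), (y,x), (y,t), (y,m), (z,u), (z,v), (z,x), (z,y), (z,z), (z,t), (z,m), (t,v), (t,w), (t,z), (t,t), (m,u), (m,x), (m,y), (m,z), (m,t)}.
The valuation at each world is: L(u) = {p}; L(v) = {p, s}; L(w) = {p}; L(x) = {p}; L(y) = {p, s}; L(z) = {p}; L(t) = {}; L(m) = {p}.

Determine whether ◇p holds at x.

Yes

At x: ◇p requires p at some successor in {u, v, t, m}.
  p holds at u, so ◇p is true at x.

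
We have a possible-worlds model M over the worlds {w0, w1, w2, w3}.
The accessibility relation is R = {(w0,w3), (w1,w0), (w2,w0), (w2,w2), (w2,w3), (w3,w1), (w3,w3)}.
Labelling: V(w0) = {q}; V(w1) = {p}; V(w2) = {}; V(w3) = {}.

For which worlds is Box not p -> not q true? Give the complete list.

w1, w2, w3

Let φ = Box not p -> not q. Evaluate φ at each world:
  w0 (successors {w3}): φ is false.
  w1 (successors {w0}): φ is true.
  w2 (successors {w0, w2, w3}): φ is true.
  w3 (successors {w1, w3}): φ is true.
For instance, at w1:
  At w1: Box not p is true, not q is true, so Box not p -> not q is true.
    At w1: Box not p requires not p at every successor {w0}.
      At w0: not p is true.
    So Box not p is true at w1.
Satisfying worlds: {w1, w2, w3}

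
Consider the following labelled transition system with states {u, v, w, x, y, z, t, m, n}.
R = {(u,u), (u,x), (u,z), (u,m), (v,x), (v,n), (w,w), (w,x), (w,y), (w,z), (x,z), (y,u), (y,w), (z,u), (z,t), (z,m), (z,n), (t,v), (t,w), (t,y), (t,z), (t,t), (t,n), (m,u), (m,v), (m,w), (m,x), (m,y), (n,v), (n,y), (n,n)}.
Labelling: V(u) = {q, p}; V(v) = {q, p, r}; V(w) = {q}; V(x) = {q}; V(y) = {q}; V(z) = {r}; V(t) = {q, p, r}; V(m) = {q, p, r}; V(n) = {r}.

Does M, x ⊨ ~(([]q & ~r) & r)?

Recall that []ψ holds at a world iff ψ holds at every accessible world, and <>ψ holds iff ψ holds at some accessible world.
At x: ([]q & ~r) & r is false, so ~(([]q & ~r) & r) is true.
  At x: []q & ~r is false, r is false, so ([]q & ~r) & r is false.
    At x: []q is false, ~r is true, so []q & ~r is false.
      At x: []q requires q at every successor {z}.
        q fails at z, so []q is false at x.

Yes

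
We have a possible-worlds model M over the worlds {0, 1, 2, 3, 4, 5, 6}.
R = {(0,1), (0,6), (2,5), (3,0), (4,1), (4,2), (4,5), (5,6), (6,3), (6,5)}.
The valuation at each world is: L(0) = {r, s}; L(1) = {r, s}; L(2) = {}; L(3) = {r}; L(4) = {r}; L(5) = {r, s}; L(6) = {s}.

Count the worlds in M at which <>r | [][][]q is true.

Recall that []ψ holds at a world iff ψ holds at every accessible world, and <>ψ holds iff ψ holds at some accessible world.
Let φ = <>r | [][][]q. Evaluate φ at each world:
  0 (successors {1, 6}): φ is true.
  1 (successors ∅): φ is true.
  2 (successors {5}): φ is true.
  3 (successors {0}): φ is true.
  4 (successors {1, 2, 5}): φ is true.
  5 (successors {6}): φ is false.
  6 (successors {3, 5}): φ is true.
For instance, at 5:
  At 5: <>r is false, [][][]q is false, so <>r | [][][]q is false.
    At 5: <>r requires r at some successor in {6}.
      At 6: r is false.
    So <>r is false at 5.
    At 5: [][][]q requires [][]q at every successor {6}.
      [][]q fails at 6, so [][][]q is false at 5.
Satisfying worlds: {0, 1, 2, 3, 4, 6}

6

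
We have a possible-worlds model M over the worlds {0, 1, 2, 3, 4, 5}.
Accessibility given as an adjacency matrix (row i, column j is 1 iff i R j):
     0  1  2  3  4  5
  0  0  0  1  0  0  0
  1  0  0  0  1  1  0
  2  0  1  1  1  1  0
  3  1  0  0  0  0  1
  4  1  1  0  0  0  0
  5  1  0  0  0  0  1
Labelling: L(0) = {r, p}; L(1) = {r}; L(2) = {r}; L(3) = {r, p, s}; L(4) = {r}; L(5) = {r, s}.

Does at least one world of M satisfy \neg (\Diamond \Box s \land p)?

Yes

Let φ = \neg (\Diamond \Box s \land p). Evaluate φ at each world:
  0 (successors {2}): φ is true.
  1 (successors {3, 4}): φ is true.
  2 (successors {1, 2, 3, 4}): φ is true.
  3 (successors {0, 5}): φ is true.
  4 (successors {0, 1}): φ is true.
  5 (successors {0, 5}): φ is true.
Detail at 0 (witness):
  At 0: \Diamond \Box s \land p is false, so \neg (\Diamond \Box s \land p) is true.
    At 0: \Diamond \Box s is false, p is true, so \Diamond \Box s \land p is false.
      At 0: \Diamond \Box s requires \Box s at some successor in {2}.
        At 2: \Box s is false.
      So \Diamond \Box s is false at 0.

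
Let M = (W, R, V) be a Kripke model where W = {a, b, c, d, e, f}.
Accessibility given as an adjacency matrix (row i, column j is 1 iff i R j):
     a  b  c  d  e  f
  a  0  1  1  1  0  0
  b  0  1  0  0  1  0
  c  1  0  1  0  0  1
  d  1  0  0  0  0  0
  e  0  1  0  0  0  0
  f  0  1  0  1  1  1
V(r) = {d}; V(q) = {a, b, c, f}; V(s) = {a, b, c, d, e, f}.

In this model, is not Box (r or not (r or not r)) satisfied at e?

Yes

At e: Box (r or not (r or not r)) is false, so not Box (r or not (r or not r)) is true.
  At e: Box (r or not (r or not r)) requires r or not (r or not r) at every successor {b}.
    r or not (r or not r) fails at b, so Box (r or not (r or not r)) is false at e.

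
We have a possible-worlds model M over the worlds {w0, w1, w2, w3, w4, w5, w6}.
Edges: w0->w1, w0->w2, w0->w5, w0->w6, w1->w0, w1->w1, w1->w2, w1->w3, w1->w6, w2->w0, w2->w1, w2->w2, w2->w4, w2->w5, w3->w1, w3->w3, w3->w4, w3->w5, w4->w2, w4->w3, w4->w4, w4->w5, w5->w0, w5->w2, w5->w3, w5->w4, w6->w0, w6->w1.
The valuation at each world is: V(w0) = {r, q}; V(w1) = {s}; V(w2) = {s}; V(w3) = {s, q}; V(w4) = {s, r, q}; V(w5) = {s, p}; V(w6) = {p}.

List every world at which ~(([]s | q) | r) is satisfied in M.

w1, w2, w5, w6

Let φ = ~(([]s | q) | r). Evaluate φ at each world:
  w0 (successors {w1, w2, w5, w6}): φ is false.
  w1 (successors {w0, w1, w2, w3, w6}): φ is true.
  w2 (successors {w0, w1, w2, w4, w5}): φ is true.
  w3 (successors {w1, w3, w4, w5}): φ is false.
  w4 (successors {w2, w3, w4, w5}): φ is false.
  w5 (successors {w0, w2, w3, w4}): φ is true.
  w6 (successors {w0, w1}): φ is true.
For instance, at w1:
  At w1: ([]s | q) | r is false, so ~(([]s | q) | r) is true.
    At w1: []s | q is false, r is false, so ([]s | q) | r is false.
      At w1: []s is false, q is false, so []s | q is false.
Satisfying worlds: {w1, w2, w5, w6}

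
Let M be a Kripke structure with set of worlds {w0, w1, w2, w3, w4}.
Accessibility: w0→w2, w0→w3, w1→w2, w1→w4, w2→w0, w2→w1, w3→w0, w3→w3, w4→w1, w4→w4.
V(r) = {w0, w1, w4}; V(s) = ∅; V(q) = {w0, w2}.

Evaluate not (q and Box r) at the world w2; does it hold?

No

At w2: q and Box r is true, so not (q and Box r) is false.
  At w2: q is true, Box r is true, so q and Box r is true.
    At w2: Box r requires r at every successor {w0, w1}.
      At w0: r is true.
      At w1: r is true.
    So Box r is true at w2.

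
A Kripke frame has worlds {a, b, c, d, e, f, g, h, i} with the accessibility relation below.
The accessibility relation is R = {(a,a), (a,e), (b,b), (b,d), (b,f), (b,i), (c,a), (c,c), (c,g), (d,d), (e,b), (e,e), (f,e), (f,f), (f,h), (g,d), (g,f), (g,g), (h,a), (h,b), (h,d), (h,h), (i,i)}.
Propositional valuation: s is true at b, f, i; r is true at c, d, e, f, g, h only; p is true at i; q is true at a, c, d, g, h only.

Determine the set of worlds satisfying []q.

c, d

Let φ = []q. Evaluate φ at each world:
  a (successors {a, e}): φ is false.
  b (successors {b, d, f, i}): φ is false.
  c (successors {a, c, g}): φ is true.
  d (successors {d}): φ is true.
  e (successors {b, e}): φ is false.
  f (successors {e, f, h}): φ is false.
  g (successors {d, f, g}): φ is false.
  h (successors {a, b, d, h}): φ is false.
  i (successors {i}): φ is false.
For instance, at g:
  At g: []q requires q at every successor {d, f, g}.
    q fails at f, so []q is false at g.
Satisfying worlds: {c, d}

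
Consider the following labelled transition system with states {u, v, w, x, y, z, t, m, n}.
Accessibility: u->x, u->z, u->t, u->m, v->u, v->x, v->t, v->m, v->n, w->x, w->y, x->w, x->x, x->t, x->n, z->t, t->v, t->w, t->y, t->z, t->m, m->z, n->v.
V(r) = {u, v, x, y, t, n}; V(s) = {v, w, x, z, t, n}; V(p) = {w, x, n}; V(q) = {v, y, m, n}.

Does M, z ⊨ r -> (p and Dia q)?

Yes

At z: r is false, p and Dia q is false, so r -> (p and Dia q) is true.
  At z: p is false, Dia q is false, so p and Dia q is false.
    At z: Dia q requires q at some successor in {t}.
      At t: q is false.
    So Dia q is false at z.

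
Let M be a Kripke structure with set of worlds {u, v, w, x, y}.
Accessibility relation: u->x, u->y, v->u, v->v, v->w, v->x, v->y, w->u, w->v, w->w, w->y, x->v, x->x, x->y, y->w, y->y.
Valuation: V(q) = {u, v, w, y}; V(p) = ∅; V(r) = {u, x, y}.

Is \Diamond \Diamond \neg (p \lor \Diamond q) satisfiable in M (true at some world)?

No

Let φ = \Diamond \Diamond \neg (p \lor \Diamond q). Evaluate φ at each world:
  u (successors {x, y}): φ is false.
  v (successors {u, v, w, x, y}): φ is false.
  w (successors {u, v, w, y}): φ is false.
  x (successors {v, x, y}): φ is false.
  y (successors {w, y}): φ is false.
For instance, at v:
  At v: \Diamond \Diamond \neg (p \lor \Diamond q) requires \Diamond \neg (p \lor \Diamond q) at some successor in {u, v, w, x, y}.
    At u: \Diamond \neg (p \lor \Diamond q) is false.
    At v: \Diamond \neg (p \lor \Diamond q) is false.
    At w: \Diamond \neg (p \lor \Diamond q) is false.
    At x: \Diamond \neg (p \lor \Diamond q) is false.
    At y: \Diamond \neg (p \lor \Diamond q) is false.
  So \Diamond \Diamond \neg (p \lor \Diamond q) is false at v.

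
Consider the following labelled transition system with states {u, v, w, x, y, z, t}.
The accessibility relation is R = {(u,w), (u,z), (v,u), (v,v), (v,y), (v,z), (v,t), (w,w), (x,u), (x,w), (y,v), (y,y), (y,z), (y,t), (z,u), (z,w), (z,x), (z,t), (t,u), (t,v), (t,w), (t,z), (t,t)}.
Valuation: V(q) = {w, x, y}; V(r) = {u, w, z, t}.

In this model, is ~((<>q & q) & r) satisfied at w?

No

At w: (<>q & q) & r is true, so ~((<>q & q) & r) is false.
  At w: <>q & q is true, r is true, so (<>q & q) & r is true.
    At w: <>q is true, q is true, so <>q & q is true.
      At w: <>q requires q at some successor in {w}.
        q holds at w, so <>q is true at w.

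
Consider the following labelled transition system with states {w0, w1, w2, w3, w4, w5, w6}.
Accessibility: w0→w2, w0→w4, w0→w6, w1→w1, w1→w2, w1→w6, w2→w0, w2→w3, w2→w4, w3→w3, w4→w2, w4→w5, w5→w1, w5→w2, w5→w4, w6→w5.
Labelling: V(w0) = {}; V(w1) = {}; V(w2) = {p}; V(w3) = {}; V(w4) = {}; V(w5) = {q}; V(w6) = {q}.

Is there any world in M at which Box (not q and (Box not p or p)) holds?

Yes

Let φ = Box (not q and (Box not p or p)). Evaluate φ at each world:
  w0 (successors {w2, w4, w6}): φ is false.
  w1 (successors {w1, w2, w6}): φ is false.
  w2 (successors {w0, w3, w4}): φ is false.
  w3 (successors {w3}): φ is true.
  w4 (successors {w2, w5}): φ is false.
  w5 (successors {w1, w2, w4}): φ is false.
  w6 (successors {w5}): φ is false.
Detail at w3 (witness):
  At w3: Box (not q and (Box not p or p)) requires not q and (Box not p or p) at every successor {w3}.
      At w3: not q is true, Box not p or p is true, so not q and (Box not p or p) is true.
  So Box (not q and (Box not p or p)) is true at w3.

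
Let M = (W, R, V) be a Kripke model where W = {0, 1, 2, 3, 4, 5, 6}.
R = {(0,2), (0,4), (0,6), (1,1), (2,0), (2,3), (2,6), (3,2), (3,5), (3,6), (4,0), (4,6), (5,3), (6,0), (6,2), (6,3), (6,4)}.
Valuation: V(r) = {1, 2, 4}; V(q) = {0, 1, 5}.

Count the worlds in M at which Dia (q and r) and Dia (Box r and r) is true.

1

Let φ = Dia (q and r) and Dia (Box r and r). Evaluate φ at each world:
  0 (successors {2, 4, 6}): φ is false.
  1 (successors {1}): φ is true.
  2 (successors {0, 3, 6}): φ is false.
  3 (successors {2, 5, 6}): φ is false.
  4 (successors {0, 6}): φ is false.
  5 (successors {3}): φ is false.
  6 (successors {0, 2, 3, 4}): φ is false.
For instance, at 1:
  At 1: Dia (q and r) is true, Dia (Box r and r) is true, so Dia (q and r) and Dia (Box r and r) is true.
    At 1: Dia (q and r) requires q and r at some successor in {1}.
      q and r holds at 1, so Dia (q and r) is true at 1.
    At 1: Dia (Box r and r) requires Box r and r at some successor in {1}.
      Box r and r holds at 1, so Dia (Box r and r) is true at 1.
Satisfying worlds: {1}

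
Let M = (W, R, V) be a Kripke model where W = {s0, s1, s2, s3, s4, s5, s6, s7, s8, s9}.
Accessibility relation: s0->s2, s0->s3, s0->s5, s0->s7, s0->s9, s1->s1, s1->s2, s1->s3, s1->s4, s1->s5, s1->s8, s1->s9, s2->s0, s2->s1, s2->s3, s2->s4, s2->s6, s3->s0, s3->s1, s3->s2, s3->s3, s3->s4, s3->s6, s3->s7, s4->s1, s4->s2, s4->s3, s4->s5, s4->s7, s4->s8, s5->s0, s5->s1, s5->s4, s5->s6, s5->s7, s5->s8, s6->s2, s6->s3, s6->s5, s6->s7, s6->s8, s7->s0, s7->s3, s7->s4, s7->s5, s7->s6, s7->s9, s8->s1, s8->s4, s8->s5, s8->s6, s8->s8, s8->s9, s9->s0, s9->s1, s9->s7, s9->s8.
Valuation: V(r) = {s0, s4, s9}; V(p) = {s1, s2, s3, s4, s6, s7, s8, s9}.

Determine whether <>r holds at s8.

Yes

At s8: <>r requires r at some successor in {s1, s4, s5, s6, s8, s9}.
  r holds at s4, so <>r is true at s8.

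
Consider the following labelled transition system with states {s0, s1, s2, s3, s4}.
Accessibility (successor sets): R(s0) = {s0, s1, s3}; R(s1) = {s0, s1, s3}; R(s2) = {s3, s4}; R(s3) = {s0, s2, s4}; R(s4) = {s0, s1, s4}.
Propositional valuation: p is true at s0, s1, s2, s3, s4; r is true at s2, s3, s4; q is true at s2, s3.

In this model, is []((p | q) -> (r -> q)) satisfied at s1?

Yes

At s1: []((p | q) -> (r -> q)) requires (p | q) -> (r -> q) at every successor {s0, s1, s3}.
  At s0: (p | q) -> (r -> q) is true.
  At s1: (p | q) -> (r -> q) is true.
  At s3: (p | q) -> (r -> q) is true.
So []((p | q) -> (r -> q)) is true at s1.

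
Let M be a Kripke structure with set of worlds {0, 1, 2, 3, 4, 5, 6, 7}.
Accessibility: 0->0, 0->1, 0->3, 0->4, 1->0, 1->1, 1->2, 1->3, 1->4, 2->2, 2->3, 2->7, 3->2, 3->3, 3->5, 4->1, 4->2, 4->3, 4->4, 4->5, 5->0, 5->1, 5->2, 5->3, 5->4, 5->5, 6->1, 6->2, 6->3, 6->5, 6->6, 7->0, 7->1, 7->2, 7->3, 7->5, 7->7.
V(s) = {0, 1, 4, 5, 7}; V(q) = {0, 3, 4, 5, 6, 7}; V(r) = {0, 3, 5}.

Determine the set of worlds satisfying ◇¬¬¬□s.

0, 1, 2, 3, 4, 5, 6, 7

Recall that □ψ holds at a world iff ψ holds at every accessible world, and ◇ψ holds iff ψ holds at some accessible world.
Let φ = ◇¬¬¬□s. Evaluate φ at each world:
  0 (successors {0, 1, 3, 4}): φ is true.
  1 (successors {0, 1, 2, 3, 4}): φ is true.
  2 (successors {2, 3, 7}): φ is true.
  3 (successors {2, 3, 5}): φ is true.
  4 (successors {1, 2, 3, 4, 5}): φ is true.
  5 (successors {0, 1, 2, 3, 4, 5}): φ is true.
  6 (successors {1, 2, 3, 5, 6}): φ is true.
  7 (successors {0, 1, 2, 3, 5, 7}): φ is true.
For instance, at 4:
  At 4: ◇¬¬¬□s requires ¬¬¬□s at some successor in {1, 2, 3, 4, 5}.
    ¬¬¬□s holds at 1, so ◇¬¬¬□s is true at 4.
      At 1: ¬¬□s is false, so ¬¬¬□s is true.
Satisfying worlds: {0, 1, 2, 3, 4, 5, 6, 7}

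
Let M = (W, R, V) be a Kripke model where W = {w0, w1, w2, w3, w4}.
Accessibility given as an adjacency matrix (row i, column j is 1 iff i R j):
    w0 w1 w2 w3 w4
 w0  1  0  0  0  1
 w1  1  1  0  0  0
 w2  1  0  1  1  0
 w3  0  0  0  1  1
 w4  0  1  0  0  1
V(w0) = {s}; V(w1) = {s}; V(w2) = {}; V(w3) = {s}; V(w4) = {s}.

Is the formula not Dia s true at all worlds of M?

Let φ = not Dia s. Evaluate φ at each world:
  w0 (successors {w0, w4}): φ is false.
  w1 (successors {w0, w1}): φ is false.
  w2 (successors {w0, w2, w3}): φ is false.
  w3 (successors {w3, w4}): φ is false.
  w4 (successors {w1, w4}): φ is false.
Detail at w0 (counterexample):
  At w0: Dia s is true, so not Dia s is false.
    At w0: Dia s requires s at some successor in {w0, w4}.
      s holds at w0, so Dia s is true at w0.

No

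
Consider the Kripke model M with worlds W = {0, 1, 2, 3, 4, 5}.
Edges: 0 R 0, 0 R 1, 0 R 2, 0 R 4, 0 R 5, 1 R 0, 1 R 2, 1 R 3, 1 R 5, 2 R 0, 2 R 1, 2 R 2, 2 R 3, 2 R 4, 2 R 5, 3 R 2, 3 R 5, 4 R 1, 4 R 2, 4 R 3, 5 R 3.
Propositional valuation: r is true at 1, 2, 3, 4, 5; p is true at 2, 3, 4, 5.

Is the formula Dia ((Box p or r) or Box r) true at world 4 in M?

At 4: Dia ((Box p or r) or Box r) requires (Box p or r) or Box r at some successor in {1, 2, 3}.
  (Box p or r) or Box r holds at 1, so Dia ((Box p or r) or Box r) is true at 4.
    At 1: Box p or r is true, Box r is false, so (Box p or r) or Box r is true.
      At 1: Box p is false, r is true, so Box p or r is true.
      At 1: Box r requires r at every successor {0, 2, 3, 5}.
        r fails at 0, so Box r is false at 1.

Yes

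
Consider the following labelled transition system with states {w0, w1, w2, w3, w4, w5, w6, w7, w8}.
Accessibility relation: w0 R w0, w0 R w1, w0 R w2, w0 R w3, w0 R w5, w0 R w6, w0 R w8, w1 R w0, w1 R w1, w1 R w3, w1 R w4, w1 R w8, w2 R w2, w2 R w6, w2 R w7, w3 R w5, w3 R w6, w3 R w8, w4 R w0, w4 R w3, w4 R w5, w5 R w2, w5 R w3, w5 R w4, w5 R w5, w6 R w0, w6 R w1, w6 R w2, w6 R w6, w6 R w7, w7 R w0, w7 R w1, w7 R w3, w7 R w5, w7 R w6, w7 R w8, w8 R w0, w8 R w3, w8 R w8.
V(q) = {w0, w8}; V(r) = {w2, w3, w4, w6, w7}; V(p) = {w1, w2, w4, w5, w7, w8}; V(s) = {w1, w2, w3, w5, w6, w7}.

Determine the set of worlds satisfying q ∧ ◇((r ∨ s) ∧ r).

w0, w8

Recall that ◇ψ holds at a world iff ψ holds at some accessible world.
Let φ = q ∧ ◇((r ∨ s) ∧ r). Evaluate φ at each world:
  w0 (successors {w0, w1, w2, w3, w5, w6, w8}): φ is true.
  w1 (successors {w0, w1, w3, w4, w8}): φ is false.
  w2 (successors {w2, w6, w7}): φ is false.
  w3 (successors {w5, w6, w8}): φ is false.
  w4 (successors {w0, w3, w5}): φ is false.
  w5 (successors {w2, w3, w4, w5}): φ is false.
  w6 (successors {w0, w1, w2, w6, w7}): φ is false.
  w7 (successors {w0, w1, w3, w5, w6, w8}): φ is false.
  w8 (successors {w0, w3, w8}): φ is true.
For instance, at w4:
  At w4: q is false, ◇((r ∨ s) ∧ r) is true, so q ∧ ◇((r ∨ s) ∧ r) is false.
    At w4: ◇((r ∨ s) ∧ r) requires (r ∨ s) ∧ r at some successor in {w0, w3, w5}.
      (r ∨ s) ∧ r holds at w3, so ◇((r ∨ s) ∧ r) is true at w4.
Satisfying worlds: {w0, w8}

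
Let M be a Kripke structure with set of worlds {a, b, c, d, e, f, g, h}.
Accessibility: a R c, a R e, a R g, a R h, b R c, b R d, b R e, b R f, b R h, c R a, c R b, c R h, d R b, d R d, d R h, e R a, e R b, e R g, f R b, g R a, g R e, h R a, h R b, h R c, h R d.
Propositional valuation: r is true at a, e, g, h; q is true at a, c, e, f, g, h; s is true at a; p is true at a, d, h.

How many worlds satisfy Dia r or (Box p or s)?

7

Let φ = Dia r or (Box p or s). Evaluate φ at each world:
  a (successors {c, e, g, h}): φ is true.
  b (successors {c, d, e, f, h}): φ is true.
  c (successors {a, b, h}): φ is true.
  d (successors {b, d, h}): φ is true.
  e (successors {a, b, g}): φ is true.
  f (successors {b}): φ is false.
  g (successors {a, e}): φ is true.
  h (successors {a, b, c, d}): φ is true.
For instance, at b:
  At b: Dia r is true, Box p or s is false, so Dia r or (Box p or s) is true.
    At b: Dia r requires r at some successor in {c, d, e, f, h}.
      r holds at e, so Dia r is true at b.
    At b: Box p is false, s is false, so Box p or s is false.
      At b: Box p requires p at every successor {c, d, e, f, h}.
        p fails at c, so Box p is false at b.
Satisfying worlds: {a, b, c, d, e, g, h}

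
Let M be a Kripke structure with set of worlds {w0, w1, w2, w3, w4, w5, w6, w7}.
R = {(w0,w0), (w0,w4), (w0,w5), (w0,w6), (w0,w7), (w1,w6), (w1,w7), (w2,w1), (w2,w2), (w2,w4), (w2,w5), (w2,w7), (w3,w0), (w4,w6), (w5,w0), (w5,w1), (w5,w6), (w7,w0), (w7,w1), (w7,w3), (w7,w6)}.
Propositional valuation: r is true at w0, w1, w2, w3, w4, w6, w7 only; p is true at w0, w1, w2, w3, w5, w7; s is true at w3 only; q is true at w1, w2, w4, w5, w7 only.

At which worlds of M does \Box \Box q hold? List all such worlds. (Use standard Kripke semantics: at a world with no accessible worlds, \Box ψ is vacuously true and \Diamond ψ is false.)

Recall that \Box ψ holds at a world iff ψ holds at every accessible world, and \Diamond ψ holds iff ψ holds at some accessible world.
Let φ = \Box \Box q. Evaluate φ at each world:
  w0 (successors {w0, w4, w5, w6, w7}): φ is false.
  w1 (successors {w6, w7}): φ is false.
  w2 (successors {w1, w2, w4, w5, w7}): φ is false.
  w3 (successors {w0}): φ is false.
  w4 (successors {w6}): φ is true.
  w5 (successors {w0, w1, w6}): φ is false.
  w6 (successors ∅): φ is true.
  w7 (successors {w0, w1, w3, w6}): φ is false.
For instance, at w7:
  At w7: \Box \Box q requires \Box q at every successor {w0, w1, w3, w6}.
    \Box q fails at w0, so \Box \Box q is false at w7.
      At w0: \Box q requires q at every successor {w0, w4, w5, w6, w7}.
        q fails at w0, so \Box q is false at w0.
Satisfying worlds: {w4, w6}

w4, w6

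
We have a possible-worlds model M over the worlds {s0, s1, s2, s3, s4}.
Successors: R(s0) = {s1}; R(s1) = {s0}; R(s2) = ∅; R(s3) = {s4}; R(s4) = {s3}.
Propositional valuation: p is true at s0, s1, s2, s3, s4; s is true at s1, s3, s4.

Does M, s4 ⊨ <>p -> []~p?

No

At s4: <>p is true, []~p is false, so <>p -> []~p is false.
  At s4: <>p requires p at some successor in {s3}.
    p holds at s3, so <>p is true at s4.
  At s4: []~p requires ~p at every successor {s3}.
    ~p fails at s3, so []~p is false at s4.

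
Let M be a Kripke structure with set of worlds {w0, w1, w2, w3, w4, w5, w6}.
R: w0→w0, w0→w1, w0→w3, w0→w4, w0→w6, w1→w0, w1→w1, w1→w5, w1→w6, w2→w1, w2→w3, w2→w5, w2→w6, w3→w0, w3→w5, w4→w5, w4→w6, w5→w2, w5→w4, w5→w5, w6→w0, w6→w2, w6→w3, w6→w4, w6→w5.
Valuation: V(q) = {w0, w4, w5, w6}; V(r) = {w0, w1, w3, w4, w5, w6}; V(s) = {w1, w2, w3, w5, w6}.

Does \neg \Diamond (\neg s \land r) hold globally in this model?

No

Let φ = \neg \Diamond (\neg s \land r). Evaluate φ at each world:
  w0 (successors {w0, w1, w3, w4, w6}): φ is false.
  w1 (successors {w0, w1, w5, w6}): φ is false.
  w2 (successors {w1, w3, w5, w6}): φ is true.
  w3 (successors {w0, w5}): φ is false.
  w4 (successors {w5, w6}): φ is true.
  w5 (successors {w2, w4, w5}): φ is false.
  w6 (successors {w0, w2, w3, w4, w5}): φ is false.
Detail at w0 (counterexample):
  At w0: \Diamond (\neg s \land r) is true, so \neg \Diamond (\neg s \land r) is false.
    At w0: \Diamond (\neg s \land r) requires \neg s \land r at some successor in {w0, w1, w3, w4, w6}.
      \neg s \land r holds at w0, so \Diamond (\neg s \land r) is true at w0.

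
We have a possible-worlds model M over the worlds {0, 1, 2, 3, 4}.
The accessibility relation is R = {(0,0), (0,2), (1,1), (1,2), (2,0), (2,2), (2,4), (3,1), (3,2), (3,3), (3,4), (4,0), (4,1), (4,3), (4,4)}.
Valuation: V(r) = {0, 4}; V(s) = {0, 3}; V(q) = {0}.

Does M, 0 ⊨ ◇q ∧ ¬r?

No

At 0: ◇q is true, ¬r is false, so ◇q ∧ ¬r is false.
  At 0: ◇q requires q at some successor in {0, 2}.
    q holds at 0, so ◇q is true at 0.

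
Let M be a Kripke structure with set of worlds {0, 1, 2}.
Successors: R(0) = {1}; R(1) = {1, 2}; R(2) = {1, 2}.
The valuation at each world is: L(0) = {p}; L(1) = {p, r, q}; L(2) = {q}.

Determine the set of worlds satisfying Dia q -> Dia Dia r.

Let φ = Dia q -> Dia Dia r. Evaluate φ at each world:
  0 (successors {1}): φ is true.
  1 (successors {1, 2}): φ is true.
  2 (successors {1, 2}): φ is true.
For instance, at 1:
  At 1: Dia q is true, Dia Dia r is true, so Dia q -> Dia Dia r is true.
    At 1: Dia q requires q at some successor in {1, 2}.
      q holds at 1, so Dia q is true at 1.
    At 1: Dia Dia r requires Dia r at some successor in {1, 2}.
      Dia r holds at 1, so Dia Dia r is true at 1.
Satisfying worlds: {0, 1, 2}

0, 1, 2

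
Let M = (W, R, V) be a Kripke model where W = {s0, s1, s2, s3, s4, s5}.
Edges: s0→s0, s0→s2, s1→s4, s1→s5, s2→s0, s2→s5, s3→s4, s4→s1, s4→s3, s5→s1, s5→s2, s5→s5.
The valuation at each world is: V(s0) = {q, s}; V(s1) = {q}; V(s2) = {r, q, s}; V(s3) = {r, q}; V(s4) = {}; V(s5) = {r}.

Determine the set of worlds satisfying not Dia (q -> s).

s4

Let φ = not Dia (q -> s). Evaluate φ at each world:
  s0 (successors {s0, s2}): φ is false.
  s1 (successors {s4, s5}): φ is false.
  s2 (successors {s0, s5}): φ is false.
  s3 (successors {s4}): φ is false.
  s4 (successors {s1, s3}): φ is true.
  s5 (successors {s1, s2, s5}): φ is false.
For instance, at s5:
  At s5: Dia (q -> s) is true, so not Dia (q -> s) is false.
    At s5: Dia (q -> s) requires q -> s at some successor in {s1, s2, s5}.
      q -> s holds at s2, so Dia (q -> s) is true at s5.
Satisfying worlds: {s4}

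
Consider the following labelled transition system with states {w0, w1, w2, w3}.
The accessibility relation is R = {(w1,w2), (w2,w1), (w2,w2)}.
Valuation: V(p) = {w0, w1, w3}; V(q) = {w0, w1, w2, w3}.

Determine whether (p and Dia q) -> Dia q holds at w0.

Recall that Dia ψ holds at a world iff ψ holds at some accessible world.
At w0: p and Dia q is false, Dia q is false, so (p and Dia q) -> Dia q is true.
  At w0: p is true, Dia q is false, so p and Dia q is false.
    At w0: no accessible worlds, so Dia q is false.
  At w0: no accessible worlds, so Dia q is false.

Yes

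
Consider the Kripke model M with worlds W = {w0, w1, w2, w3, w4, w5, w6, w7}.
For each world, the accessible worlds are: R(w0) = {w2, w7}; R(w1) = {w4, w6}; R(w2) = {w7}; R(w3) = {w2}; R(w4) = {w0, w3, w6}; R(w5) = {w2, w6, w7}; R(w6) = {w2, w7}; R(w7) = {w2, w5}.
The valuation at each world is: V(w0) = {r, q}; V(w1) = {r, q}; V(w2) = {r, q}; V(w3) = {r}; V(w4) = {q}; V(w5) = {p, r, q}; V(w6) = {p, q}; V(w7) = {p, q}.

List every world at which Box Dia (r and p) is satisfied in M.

Recall that Box ψ holds at a world iff ψ holds at every accessible world, and Dia ψ holds iff ψ holds at some accessible world.
Let φ = Box Dia (r and p). Evaluate φ at each world:
  w0 (successors {w2, w7}): φ is false.
  w1 (successors {w4, w6}): φ is false.
  w2 (successors {w7}): φ is true.
  w3 (successors {w2}): φ is false.
  w4 (successors {w0, w3, w6}): φ is false.
  w5 (successors {w2, w6, w7}): φ is false.
  w6 (successors {w2, w7}): φ is false.
  w7 (successors {w2, w5}): φ is false.
For instance, at w2:
  At w2: Box Dia (r and p) requires Dia (r and p) at every successor {w7}.
      At w7: Dia (r and p) requires r and p at some successor in {w2, w5}.
        r and p holds at w5, so Dia (r and p) is true at w7.
  So Box Dia (r and p) is true at w2.
Satisfying worlds: {w2}

w2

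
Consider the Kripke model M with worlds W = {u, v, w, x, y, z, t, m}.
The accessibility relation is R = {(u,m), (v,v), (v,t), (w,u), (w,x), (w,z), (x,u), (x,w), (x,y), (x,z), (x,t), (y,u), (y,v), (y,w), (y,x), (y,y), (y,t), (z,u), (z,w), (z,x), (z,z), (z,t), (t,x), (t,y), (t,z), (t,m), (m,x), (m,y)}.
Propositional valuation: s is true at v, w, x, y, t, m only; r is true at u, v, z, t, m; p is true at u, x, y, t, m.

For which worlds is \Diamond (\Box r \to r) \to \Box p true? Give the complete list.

u, m

Let φ = \Diamond (\Box r \to r) \to \Box p. Evaluate φ at each world:
  u (successors {m}): φ is true.
  v (successors {v, t}): φ is false.
  w (successors {u, x, z}): φ is false.
  x (successors {u, w, y, z, t}): φ is false.
  y (successors {u, v, w, x, y, t}): φ is false.
  z (successors {u, w, x, z, t}): φ is false.
  t (successors {x, y, z, m}): φ is false.
  m (successors {x, y}): φ is true.
For instance, at x:
  At x: \Diamond (\Box r \to r) is true, \Box p is false, so \Diamond (\Box r \to r) \to \Box p is false.
    At x: \Diamond (\Box r \to r) requires \Box r \to r at some successor in {u, w, y, z, t}.
      \Box r \to r holds at u, so \Diamond (\Box r \to r) is true at x.
    At x: \Box p requires p at every successor {u, w, y, z, t}.
      p fails at w, so \Box p is false at x.
Satisfying worlds: {u, m}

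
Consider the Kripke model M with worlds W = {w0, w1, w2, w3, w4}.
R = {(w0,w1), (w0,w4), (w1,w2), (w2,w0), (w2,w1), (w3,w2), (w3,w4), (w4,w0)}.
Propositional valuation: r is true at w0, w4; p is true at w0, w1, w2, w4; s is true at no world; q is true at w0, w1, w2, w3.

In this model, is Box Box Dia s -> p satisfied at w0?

Yes

At w0: Box Box Dia s is false, p is true, so Box Box Dia s -> p is true.
  At w0: Box Box Dia s requires Box Dia s at every successor {w1, w4}.
    Box Dia s fails at w1, so Box Box Dia s is false at w0.
      At w1: Box Dia s requires Dia s at every successor {w2}.
        Dia s fails at w2, so Box Dia s is false at w1.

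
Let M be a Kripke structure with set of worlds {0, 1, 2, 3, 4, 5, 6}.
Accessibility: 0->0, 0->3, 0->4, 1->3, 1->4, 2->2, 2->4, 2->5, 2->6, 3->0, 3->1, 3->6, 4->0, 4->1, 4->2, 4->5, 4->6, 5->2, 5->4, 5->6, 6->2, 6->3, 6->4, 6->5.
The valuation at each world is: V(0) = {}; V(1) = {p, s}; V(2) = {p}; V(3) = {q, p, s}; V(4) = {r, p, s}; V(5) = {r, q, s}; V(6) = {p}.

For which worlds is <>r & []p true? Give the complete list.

1, 5

Recall that []ψ holds at a world iff ψ holds at every accessible world, and <>ψ holds iff ψ holds at some accessible world.
Let φ = <>r & []p. Evaluate φ at each world:
  0 (successors {0, 3, 4}): φ is false.
  1 (successors {3, 4}): φ is true.
  2 (successors {2, 4, 5, 6}): φ is false.
  3 (successors {0, 1, 6}): φ is false.
  4 (successors {0, 1, 2, 5, 6}): φ is false.
  5 (successors {2, 4, 6}): φ is true.
  6 (successors {2, 3, 4, 5}): φ is false.
For instance, at 4:
  At 4: <>r is true, []p is false, so <>r & []p is false.
    At 4: <>r requires r at some successor in {0, 1, 2, 5, 6}.
      r holds at 5, so <>r is true at 4.
    At 4: []p requires p at every successor {0, 1, 2, 5, 6}.
      p fails at 0, so []p is false at 4.
Satisfying worlds: {1, 5}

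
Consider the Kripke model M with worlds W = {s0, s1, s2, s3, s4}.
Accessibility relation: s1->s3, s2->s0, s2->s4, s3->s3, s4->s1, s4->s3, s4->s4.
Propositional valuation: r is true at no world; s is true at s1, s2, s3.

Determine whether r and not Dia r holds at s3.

No

At s3: r is false, not Dia r is true, so r and not Dia r is false.
  At s3: Dia r is false, so not Dia r is true.
    At s3: Dia r requires r at some successor in {s3}.
      At s3: r is false.
    So Dia r is false at s3.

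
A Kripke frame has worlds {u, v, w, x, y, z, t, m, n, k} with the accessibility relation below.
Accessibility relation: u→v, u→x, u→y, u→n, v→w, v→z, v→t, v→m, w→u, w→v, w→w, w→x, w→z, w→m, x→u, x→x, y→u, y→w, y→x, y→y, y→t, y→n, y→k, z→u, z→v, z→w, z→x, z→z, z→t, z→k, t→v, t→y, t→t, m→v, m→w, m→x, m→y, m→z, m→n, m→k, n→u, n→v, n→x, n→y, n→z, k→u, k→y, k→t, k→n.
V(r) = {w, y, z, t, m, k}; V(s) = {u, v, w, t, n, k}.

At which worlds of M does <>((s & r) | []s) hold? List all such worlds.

v, w, y, z, t, m, k

Recall that []ψ holds at a world iff ψ holds at every accessible world, and <>ψ holds iff ψ holds at some accessible world.
Let φ = <>((s & r) | []s). Evaluate φ at each world:
  u (successors {v, x, y, n}): φ is false.
  v (successors {w, z, t, m}): φ is true.
  w (successors {u, v, w, x, z, m}): φ is true.
  x (successors {u, x}): φ is false.
  y (successors {u, w, x, y, t, n, k}): φ is true.
  z (successors {u, v, w, x, z, t, k}): φ is true.
  t (successors {v, y, t}): φ is true.
  m (successors {v, w, x, y, z, n, k}): φ is true.
  n (successors {u, v, x, y, z}): φ is false.
  k (successors {u, y, t, n}): φ is true.
For instance, at x:
  At x: <>((s & r) | []s) requires (s & r) | []s at some successor in {u, x}.
    At u: (s & r) | []s is false.
    At x: (s & r) | []s is false.
  So <>((s & r) | []s) is false at x.
Satisfying worlds: {v, w, y, z, t, m, k}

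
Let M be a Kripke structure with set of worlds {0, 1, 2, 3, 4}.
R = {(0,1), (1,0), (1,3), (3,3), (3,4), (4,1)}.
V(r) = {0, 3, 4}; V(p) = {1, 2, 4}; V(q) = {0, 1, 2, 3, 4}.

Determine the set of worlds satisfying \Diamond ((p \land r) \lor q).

0, 1, 3, 4

Let φ = \Diamond ((p \land r) \lor q). Evaluate φ at each world:
  0 (successors {1}): φ is true.
  1 (successors {0, 3}): φ is true.
  2 (successors ∅): φ is false.
  3 (successors {3, 4}): φ is true.
  4 (successors {1}): φ is true.
For instance, at 4:
  At 4: \Diamond ((p \land r) \lor q) requires (p \land r) \lor q at some successor in {1}.
    (p \land r) \lor q holds at 1, so \Diamond ((p \land r) \lor q) is true at 4.
Satisfying worlds: {0, 1, 3, 4}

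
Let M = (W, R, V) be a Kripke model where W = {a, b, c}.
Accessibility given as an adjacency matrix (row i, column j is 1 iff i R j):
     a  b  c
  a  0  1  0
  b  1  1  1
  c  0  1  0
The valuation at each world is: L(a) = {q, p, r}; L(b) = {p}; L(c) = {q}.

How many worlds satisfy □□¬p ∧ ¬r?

Let φ = □□¬p ∧ ¬r. Evaluate φ at each world:
  a (successors {b}): φ is false.
  b (successors {a, b, c}): φ is false.
  c (successors {b}): φ is false.
For instance, at a:
  At a: □□¬p is false, ¬r is false, so □□¬p ∧ ¬r is false.
    At a: □□¬p requires □¬p at every successor {b}.
      □¬p fails at b, so □□¬p is false at a.
Satisfying worlds: none.

0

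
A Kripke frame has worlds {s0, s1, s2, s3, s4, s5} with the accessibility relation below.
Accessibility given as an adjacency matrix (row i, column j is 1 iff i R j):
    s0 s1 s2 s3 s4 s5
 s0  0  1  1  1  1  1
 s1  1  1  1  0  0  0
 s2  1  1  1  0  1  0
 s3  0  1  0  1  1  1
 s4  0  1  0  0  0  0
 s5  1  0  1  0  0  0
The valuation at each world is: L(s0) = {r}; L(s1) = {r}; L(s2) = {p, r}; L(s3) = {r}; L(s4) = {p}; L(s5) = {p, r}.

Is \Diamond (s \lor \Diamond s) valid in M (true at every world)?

Let φ = \Diamond (s \lor \Diamond s). Evaluate φ at each world:
  s0 (successors {s1, s2, s3, s4, s5}): φ is false.
  s1 (successors {s0, s1, s2}): φ is false.
  s2 (successors {s0, s1, s2, s4}): φ is false.
  s3 (successors {s1, s3, s4, s5}): φ is false.
  s4 (successors {s1}): φ is false.
  s5 (successors {s0, s2}): φ is false.
Detail at s0 (counterexample):
  At s0: \Diamond (s \lor \Diamond s) requires s \lor \Diamond s at some successor in {s1, s2, s3, s4, s5}.
    At s1: s \lor \Diamond s is false.
    At s2: s \lor \Diamond s is false.
    At s3: s \lor \Diamond s is false.
    At s4: s \lor \Diamond s is false.
    At s5: s \lor \Diamond s is false.
  So \Diamond (s \lor \Diamond s) is false at s0.

No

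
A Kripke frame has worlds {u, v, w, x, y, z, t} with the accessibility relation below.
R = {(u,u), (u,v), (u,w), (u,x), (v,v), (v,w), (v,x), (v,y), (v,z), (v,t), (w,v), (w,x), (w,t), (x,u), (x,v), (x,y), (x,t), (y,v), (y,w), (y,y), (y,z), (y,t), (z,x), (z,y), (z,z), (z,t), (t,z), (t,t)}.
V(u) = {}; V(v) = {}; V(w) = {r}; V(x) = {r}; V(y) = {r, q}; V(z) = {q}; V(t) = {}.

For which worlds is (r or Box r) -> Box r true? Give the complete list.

u, v, z, t

Recall that Box ψ holds at a world iff ψ holds at every accessible world, and Dia ψ holds iff ψ holds at some accessible world.
Let φ = (r or Box r) -> Box r. Evaluate φ at each world:
  u (successors {u, v, w, x}): φ is true.
  v (successors {v, w, x, y, z, t}): φ is true.
  w (successors {v, x, t}): φ is false.
  x (successors {u, v, y, t}): φ is false.
  y (successors {v, w, y, z, t}): φ is false.
  z (successors {x, y, z, t}): φ is true.
  t (successors {z, t}): φ is true.
For instance, at x:
  At x: r or Box r is true, Box r is false, so (r or Box r) -> Box r is false.
    At x: r is true, Box r is false, so r or Box r is true.
      At x: Box r requires r at every successor {u, v, y, t}.
        r fails at u, so Box r is false at x.
    At x: Box r requires r at every successor {u, v, y, t}.
      r fails at u, so Box r is false at x.
Satisfying worlds: {u, v, z, t}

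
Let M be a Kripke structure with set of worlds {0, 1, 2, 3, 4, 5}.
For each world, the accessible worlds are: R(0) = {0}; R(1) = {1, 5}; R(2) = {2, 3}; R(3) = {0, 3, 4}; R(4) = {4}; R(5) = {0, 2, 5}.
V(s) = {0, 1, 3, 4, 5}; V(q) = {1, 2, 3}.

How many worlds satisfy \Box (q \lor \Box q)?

1

Let φ = \Box (q \lor \Box q). Evaluate φ at each world:
  0 (successors {0}): φ is false.
  1 (successors {1, 5}): φ is false.
  2 (successors {2, 3}): φ is true.
  3 (successors {0, 3, 4}): φ is false.
  4 (successors {4}): φ is false.
  5 (successors {0, 2, 5}): φ is false.
For instance, at 4:
  At 4: \Box (q \lor \Box q) requires q \lor \Box q at every successor {4}.
    q \lor \Box q fails at 4, so \Box (q \lor \Box q) is false at 4.
      At 4: q is false, \Box q is false, so q \lor \Box q is false.
Satisfying worlds: {2}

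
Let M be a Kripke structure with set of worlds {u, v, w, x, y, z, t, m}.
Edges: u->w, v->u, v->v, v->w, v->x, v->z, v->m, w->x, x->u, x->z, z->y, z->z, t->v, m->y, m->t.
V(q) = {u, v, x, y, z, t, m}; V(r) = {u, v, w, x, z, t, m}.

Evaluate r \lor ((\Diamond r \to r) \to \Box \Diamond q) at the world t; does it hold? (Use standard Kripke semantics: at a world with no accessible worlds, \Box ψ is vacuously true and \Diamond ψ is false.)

Recall that \Box ψ holds at a world iff ψ holds at every accessible world, and \Diamond ψ holds iff ψ holds at some accessible world.
At t: r is true, (\Diamond r \to r) \to \Box \Diamond q is true, so r \lor ((\Diamond r \to r) \to \Box \Diamond q) is true.
  At t: \Diamond r \to r is true, \Box \Diamond q is true, so (\Diamond r \to r) \to \Box \Diamond q is true.
    At t: \Diamond r is true, r is true, so \Diamond r \to r is true.
      At t: \Diamond r requires r at some successor in {v}.
        r holds at v, so \Diamond r is true at t.
    At t: \Box \Diamond q requires \Diamond q at every successor {v}.
      At v: \Diamond q is true.
    So \Box \Diamond q is true at t.

Yes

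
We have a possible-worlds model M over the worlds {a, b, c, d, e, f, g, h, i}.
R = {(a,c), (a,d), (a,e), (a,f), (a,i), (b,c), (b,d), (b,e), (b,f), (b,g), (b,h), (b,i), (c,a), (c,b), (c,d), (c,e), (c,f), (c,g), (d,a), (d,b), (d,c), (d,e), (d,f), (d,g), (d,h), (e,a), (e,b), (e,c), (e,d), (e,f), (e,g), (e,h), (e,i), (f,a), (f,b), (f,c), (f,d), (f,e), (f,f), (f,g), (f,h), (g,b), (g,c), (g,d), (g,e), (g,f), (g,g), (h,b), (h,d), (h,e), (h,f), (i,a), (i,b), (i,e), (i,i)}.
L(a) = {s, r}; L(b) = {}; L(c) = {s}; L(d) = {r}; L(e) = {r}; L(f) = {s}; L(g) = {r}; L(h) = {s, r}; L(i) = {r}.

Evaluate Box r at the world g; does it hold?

No

At g: Box r requires r at every successor {b, c, d, e, f, g}.
  r fails at b, so Box r is false at g.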